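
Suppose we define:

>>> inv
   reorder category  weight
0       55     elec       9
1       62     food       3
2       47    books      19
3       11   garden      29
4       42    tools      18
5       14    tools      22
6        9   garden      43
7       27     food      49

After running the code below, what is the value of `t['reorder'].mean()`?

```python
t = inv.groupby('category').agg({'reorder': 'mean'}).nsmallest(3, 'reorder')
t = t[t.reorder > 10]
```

36.25

group by category, mean of reorder:
          reorder
category         
books        47.0
elec         55.0
food         44.5
garden       10.0
tools        28.0
take 3 rows with smallest reorder:
          reorder
category         
garden       10.0
tools        28.0
food         44.5
filter rows where reorder > 10:
          reorder
category         
tools        28.0
food         44.5
Hence 36.25.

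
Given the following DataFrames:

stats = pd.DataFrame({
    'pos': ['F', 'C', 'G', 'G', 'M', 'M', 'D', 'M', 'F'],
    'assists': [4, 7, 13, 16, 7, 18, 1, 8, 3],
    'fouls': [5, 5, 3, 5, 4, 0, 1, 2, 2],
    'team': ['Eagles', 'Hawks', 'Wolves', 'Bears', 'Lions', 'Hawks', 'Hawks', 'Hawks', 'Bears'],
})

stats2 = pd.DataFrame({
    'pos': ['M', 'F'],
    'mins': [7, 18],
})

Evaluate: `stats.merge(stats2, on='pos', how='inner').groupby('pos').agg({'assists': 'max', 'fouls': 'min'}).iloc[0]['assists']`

4

merge on 'pos' (how='inner') → 5 rows:
  pos  assists  fouls    team  mins
0   F        4      5  Eagles    18
1   M        7      4   Lions     7
2   M       18      0   Hawks     7
3   M        8      2   Hawks     7
4   F        3      2   Bears    18
group by pos: max(assists), min(fouls):
     assists  fouls
pos                
F          4      2
M         18      0
Taking the value at position 0, column 'assists' gives 4.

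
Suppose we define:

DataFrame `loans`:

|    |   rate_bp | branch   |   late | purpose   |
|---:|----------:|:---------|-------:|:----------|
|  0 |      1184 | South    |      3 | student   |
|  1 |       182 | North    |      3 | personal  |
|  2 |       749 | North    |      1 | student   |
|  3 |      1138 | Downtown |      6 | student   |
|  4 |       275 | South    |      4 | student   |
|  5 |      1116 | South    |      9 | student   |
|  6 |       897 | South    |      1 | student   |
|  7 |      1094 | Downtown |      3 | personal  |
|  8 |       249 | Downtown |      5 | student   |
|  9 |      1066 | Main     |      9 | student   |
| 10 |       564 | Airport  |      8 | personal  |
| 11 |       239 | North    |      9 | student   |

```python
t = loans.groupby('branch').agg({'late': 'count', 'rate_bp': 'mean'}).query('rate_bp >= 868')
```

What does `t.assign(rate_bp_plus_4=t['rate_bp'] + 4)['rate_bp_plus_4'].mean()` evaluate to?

971.0

group by branch: count(late), mean(rate_bp):
          late  rate_bp
branch                 
Airport      1    564.0
Downtown     3    827.0
Main         1   1066.0
North        3    390.0
South        4    868.0
filter rows where rate_bp >= 868:
        late  rate_bp
branch               
Main       1   1066.0
South      4    868.0
add column rate_bp_plus_4 = t['rate_bp'] + 4:
        late  rate_bp  rate_bp_plus_4
branch                               
Main       1   1066.0          1070.0
South      4    868.0           872.0
So mean() = 971.0.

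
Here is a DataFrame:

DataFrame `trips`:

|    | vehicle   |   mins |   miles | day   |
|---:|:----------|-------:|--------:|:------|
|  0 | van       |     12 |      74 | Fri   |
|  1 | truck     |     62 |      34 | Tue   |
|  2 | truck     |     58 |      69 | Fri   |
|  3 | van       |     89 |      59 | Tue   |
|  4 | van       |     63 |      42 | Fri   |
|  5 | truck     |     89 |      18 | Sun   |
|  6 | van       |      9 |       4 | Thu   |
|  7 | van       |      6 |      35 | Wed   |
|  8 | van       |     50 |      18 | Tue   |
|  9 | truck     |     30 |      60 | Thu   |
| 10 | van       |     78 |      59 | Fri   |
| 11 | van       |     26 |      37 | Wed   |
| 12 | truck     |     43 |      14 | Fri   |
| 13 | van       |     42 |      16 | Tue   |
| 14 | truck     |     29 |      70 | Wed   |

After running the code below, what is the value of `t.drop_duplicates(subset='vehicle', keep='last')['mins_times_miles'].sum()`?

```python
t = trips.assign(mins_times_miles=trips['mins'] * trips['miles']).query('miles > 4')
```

2702

add column mins_times_miles = trips['mins'] * trips['miles']:
   vehicle  mins  miles  day  mins_times_miles
0      van    12     74  Fri               888
1    truck    62     34  Tue              2108
2    truck    58     69  Fri              4002
3      van    89     59  Tue              5251
4      van    63     42  Fri              2646
5    truck    89     18  Sun              1602
6      van     9      4  Thu                36
7      van     6     35  Wed               210
8      van    50     18  Tue               900
9    truck    30     60  Thu              1800
10     van    78     59  Fri              4602
11     van    26     37  Wed               962
12   truck    43     14  Fri               602
13     van    42     16  Tue               672
14   truck    29     70  Wed              2030
filter rows where miles > 4:
   vehicle  mins  miles  day  mins_times_miles
0      van    12     74  Fri               888
1    truck    62     34  Tue              2108
2    truck    58     69  Fri              4002
3      van    89     59  Tue              5251
4      van    63     42  Fri              2646
5    truck    89     18  Sun              1602
7      van     6     35  Wed               210
8      van    50     18  Tue               900
9    truck    30     60  Thu              1800
10     van    78     59  Fri              4602
11     van    26     37  Wed               962
12   truck    43     14  Fri               602
13     van    42     16  Tue               672
14   truck    29     70  Wed              2030
drop duplicate vehicle (keep=last):
   vehicle  mins  miles  day  mins_times_miles
13     van    42     16  Tue               672
14   truck    29     70  Wed              2030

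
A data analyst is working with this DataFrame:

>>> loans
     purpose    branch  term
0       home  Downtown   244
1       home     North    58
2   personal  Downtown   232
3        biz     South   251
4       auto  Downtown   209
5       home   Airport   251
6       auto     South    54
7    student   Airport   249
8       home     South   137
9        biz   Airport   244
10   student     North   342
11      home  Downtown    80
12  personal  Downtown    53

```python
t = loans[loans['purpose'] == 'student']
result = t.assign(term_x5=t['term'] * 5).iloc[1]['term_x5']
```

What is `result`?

filter rows where purpose == 'student':
    purpose   branch  term
7   student  Airport   249
10  student    North   342
add column term_x5 = t['term'] * 5:
    purpose   branch  term  term_x5
7   student  Airport   249     1245
10  student    North   342     1710
So iloc[1]['term_x5'] = 1710.

1710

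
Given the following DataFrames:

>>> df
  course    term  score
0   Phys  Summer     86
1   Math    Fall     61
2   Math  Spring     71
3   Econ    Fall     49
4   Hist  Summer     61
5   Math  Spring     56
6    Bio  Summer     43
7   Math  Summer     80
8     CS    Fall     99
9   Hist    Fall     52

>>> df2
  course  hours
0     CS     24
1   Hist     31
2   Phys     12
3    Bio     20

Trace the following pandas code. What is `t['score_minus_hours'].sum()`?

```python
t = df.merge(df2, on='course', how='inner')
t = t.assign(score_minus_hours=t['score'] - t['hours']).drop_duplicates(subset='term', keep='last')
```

44

merge on 'course' (how='inner') → 5 rows:
  course    term  score  hours
0   Phys  Summer     86     12
1   Hist  Summer     61     31
2    Bio  Summer     43     20
3     CS    Fall     99     24
4   Hist    Fall     52     31
add column score_minus_hours = t['score'] - t['hours']:
  course    term  score  hours  score_minus_hours
0   Phys  Summer     86     12                 74
1   Hist  Summer     61     31                 30
2    Bio  Summer     43     20                 23
3     CS    Fall     99     24                 75
4   Hist    Fall     52     31                 21
drop duplicate term (keep=last):
  course    term  score  hours  score_minus_hours
2    Bio  Summer     43     20                 23
4   Hist    Fall     52     31                 21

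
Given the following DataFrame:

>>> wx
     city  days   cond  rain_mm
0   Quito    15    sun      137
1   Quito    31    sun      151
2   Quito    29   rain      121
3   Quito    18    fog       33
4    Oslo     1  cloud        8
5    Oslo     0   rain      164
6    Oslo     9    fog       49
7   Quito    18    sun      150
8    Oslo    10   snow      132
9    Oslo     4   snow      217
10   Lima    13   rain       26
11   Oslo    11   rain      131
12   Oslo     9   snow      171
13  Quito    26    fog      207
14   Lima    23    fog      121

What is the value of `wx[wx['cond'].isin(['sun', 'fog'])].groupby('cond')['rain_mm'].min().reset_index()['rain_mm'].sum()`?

170

filter rows where cond in ['sun', 'fog']:
     city  days cond  rain_mm
0   Quito    15  sun      137
1   Quito    31  sun      151
3   Quito    18  fog       33
6    Oslo     9  fog       49
7   Quito    18  sun      150
13  Quito    26  fog      207
14   Lima    23  fog      121
group by cond, min of rain_mm:
cond
fog     33
sun    137
Name: rain_mm, dtype: int64
reset_index():
  cond  rain_mm
0  fog       33
1  sun      137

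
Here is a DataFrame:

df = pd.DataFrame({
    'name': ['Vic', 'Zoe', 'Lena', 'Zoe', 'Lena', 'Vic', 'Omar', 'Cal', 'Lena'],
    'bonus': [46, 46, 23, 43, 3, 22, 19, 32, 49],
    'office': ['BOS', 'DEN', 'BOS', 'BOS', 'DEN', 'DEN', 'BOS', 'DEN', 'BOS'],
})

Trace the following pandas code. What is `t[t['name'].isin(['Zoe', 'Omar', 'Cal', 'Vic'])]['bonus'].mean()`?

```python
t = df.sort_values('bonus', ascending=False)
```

sort by bonus descending:
   name  bonus office
8  Lena     49    BOS
0   Vic     46    BOS
1   Zoe     46    DEN
3   Zoe     43    BOS
7   Cal     32    DEN
2  Lena     23    BOS
5   Vic     22    DEN
6  Omar     19    BOS
4  Lena      3    DEN
filter rows where name in ['Zoe', 'Omar', 'Cal', 'Vic']:
   name  bonus office
0   Vic     46    BOS
1   Zoe     46    DEN
3   Zoe     43    BOS
7   Cal     32    DEN
5   Vic     22    DEN
6  Omar     19    BOS
Taking the mean of column 'bonus' gives 34.6666666667.

34.6666666667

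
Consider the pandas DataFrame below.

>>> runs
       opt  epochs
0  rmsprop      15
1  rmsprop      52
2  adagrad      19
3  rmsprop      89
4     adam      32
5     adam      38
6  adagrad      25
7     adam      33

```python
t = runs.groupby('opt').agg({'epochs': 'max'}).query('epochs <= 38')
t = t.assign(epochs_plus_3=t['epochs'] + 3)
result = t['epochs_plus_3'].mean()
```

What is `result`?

group by opt, max of epochs:
         epochs
opt            
adagrad      25
adam         38
rmsprop      89
filter rows where epochs <= 38:
         epochs
opt            
adagrad      25
adam         38
add column epochs_plus_3 = t['epochs'] + 3:
         epochs  epochs_plus_3
opt                           
adagrad      25             28
adam         38             41
So mean() = 34.5.

34.5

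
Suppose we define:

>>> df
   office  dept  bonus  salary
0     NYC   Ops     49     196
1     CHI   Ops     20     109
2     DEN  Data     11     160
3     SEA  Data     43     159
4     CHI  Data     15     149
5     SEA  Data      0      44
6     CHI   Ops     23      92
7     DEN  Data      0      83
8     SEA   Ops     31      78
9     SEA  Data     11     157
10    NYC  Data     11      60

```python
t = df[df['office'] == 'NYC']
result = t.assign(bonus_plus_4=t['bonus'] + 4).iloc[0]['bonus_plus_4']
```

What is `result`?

53

filter rows where office == 'NYC':
   office  dept  bonus  salary
0     NYC   Ops     49     196
10    NYC  Data     11      60
add column bonus_plus_4 = t['bonus'] + 4:
   office  dept  bonus  salary  bonus_plus_4
0     NYC   Ops     49     196            53
10    NYC  Data     11      60            15
So iloc[0]['bonus_plus_4'] = 53.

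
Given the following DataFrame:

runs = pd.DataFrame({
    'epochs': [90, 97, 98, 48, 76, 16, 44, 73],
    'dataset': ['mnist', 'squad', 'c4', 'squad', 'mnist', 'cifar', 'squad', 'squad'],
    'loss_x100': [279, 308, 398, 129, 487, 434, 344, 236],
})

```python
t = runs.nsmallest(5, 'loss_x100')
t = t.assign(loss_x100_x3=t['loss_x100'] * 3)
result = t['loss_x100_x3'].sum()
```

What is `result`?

take 5 rows with smallest loss_x100:
   epochs dataset  loss_x100
3      48   squad        129
7      73   squad        236
0      90   mnist        279
1      97   squad        308
6      44   squad        344
add column loss_x100_x3 = t['loss_x100'] * 3:
   epochs dataset  loss_x100  loss_x100_x3
3      48   squad        129           387
7      73   squad        236           708
0      90   mnist        279           837
1      97   squad        308           924
6      44   squad        344          1032
So sum() = 3888.

3888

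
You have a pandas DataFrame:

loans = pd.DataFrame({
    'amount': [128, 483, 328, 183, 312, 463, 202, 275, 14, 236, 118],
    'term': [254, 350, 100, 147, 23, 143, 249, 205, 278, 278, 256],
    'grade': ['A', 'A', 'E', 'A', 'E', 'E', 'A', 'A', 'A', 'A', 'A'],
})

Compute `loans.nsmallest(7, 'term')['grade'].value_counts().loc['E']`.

take 7 rows with smallest term:
   amount  term grade
4     312    23     E
2     328   100     E
5     463   143     E
3     183   147     A
7     275   205     A
6     202   249     A
0     128   254     A
value_counts of grade:
grade
A    4
E    3
Name: count, dtype: int64
Reading off the value at index 'E', we get 3.

3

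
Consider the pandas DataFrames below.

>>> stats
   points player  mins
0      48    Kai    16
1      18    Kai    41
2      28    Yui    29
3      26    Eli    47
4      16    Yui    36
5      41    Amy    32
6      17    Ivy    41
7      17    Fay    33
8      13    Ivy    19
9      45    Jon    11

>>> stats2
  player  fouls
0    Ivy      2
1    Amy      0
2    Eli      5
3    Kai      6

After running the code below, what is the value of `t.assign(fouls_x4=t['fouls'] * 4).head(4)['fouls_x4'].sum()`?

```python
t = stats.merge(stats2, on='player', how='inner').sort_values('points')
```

60

merge on 'player' (how='inner') → 6 rows:
   points player  mins  fouls
0      48    Kai    16      6
1      18    Kai    41      6
2      26    Eli    47      5
3      41    Amy    32      0
4      17    Ivy    41      2
5      13    Ivy    19      2
sort by points:
   points player  mins  fouls
5      13    Ivy    19      2
4      17    Ivy    41      2
1      18    Kai    41      6
2      26    Eli    47      5
3      41    Amy    32      0
0      48    Kai    16      6
add column fouls_x4 = t['fouls'] * 4:
   points player  mins  fouls  fouls_x4
5      13    Ivy    19      2         8
4      17    Ivy    41      2         8
1      18    Kai    41      6        24
2      26    Eli    47      5        20
3      41    Amy    32      0         0
0      48    Kai    16      6        24
take first 4 rows:
   points player  mins  fouls  fouls_x4
5      13    Ivy    19      2         8
4      17    Ivy    41      2         8
1      18    Kai    41      6        24
2      26    Eli    47      5        20
Then the sum of column 'fouls_x4': 60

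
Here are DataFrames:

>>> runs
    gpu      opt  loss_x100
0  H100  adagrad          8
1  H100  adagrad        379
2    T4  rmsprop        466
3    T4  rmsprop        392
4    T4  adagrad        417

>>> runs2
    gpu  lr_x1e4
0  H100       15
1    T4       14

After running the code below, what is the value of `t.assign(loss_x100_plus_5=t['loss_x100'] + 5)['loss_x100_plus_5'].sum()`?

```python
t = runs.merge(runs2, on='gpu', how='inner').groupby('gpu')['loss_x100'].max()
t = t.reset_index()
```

855

merge on 'gpu' (how='inner') → 5 rows:
    gpu      opt  loss_x100  lr_x1e4
0  H100  adagrad          8       15
1  H100  adagrad        379       15
2    T4  rmsprop        466       14
3    T4  rmsprop        392       14
4    T4  adagrad        417       14
group by gpu, max of loss_x100:
gpu
H100    379
T4      466
Name: loss_x100, dtype: int64
reset_index():
    gpu  loss_x100
0  H100        379
1    T4        466
add column loss_x100_plus_5 = t['loss_x100'] + 5:
    gpu  loss_x100  loss_x100_plus_5
0  H100        379               384
1    T4        466               471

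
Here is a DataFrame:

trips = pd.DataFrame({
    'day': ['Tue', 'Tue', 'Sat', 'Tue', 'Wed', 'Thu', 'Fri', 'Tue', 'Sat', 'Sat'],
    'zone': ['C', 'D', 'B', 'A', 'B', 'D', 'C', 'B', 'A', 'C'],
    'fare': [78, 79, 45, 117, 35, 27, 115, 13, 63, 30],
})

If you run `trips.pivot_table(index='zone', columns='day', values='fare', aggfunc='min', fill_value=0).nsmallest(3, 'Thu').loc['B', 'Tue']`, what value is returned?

pivot: rows=zone, cols=day, min(fare):
day   Fri  Sat  Thu  Tue  Wed
zone                         
A       0   63    0  117    0
B       0   45    0   13   35
C     115   30    0   78    0
D       0    0   27   79    0
take 3 rows with smallest Thu:
day   Fri  Sat  Thu  Tue  Wed
zone                         
A       0   63    0  117    0
B       0   45    0   13   35
C     115   30    0   78    0

13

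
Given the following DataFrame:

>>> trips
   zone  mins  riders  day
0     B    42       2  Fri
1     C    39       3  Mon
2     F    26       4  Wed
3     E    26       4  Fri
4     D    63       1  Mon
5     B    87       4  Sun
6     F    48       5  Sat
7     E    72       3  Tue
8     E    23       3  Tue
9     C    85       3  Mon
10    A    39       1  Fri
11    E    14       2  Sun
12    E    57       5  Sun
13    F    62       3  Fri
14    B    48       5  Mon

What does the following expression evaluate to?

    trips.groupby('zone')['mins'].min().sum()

group by zone, min of mins:
zone
A    39
B    42
C    39
D    63
E    14
F    26
Name: mins, dtype: int64
Hence 223.

223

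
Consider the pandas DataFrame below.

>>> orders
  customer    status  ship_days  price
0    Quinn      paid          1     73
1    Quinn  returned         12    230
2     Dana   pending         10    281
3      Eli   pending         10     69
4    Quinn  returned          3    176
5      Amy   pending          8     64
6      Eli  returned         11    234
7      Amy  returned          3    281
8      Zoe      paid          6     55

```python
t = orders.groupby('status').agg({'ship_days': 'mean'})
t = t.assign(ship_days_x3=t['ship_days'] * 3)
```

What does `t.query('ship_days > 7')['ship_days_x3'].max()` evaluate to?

group by status, mean of ship_days:
          ship_days
status             
paid       3.500000
pending    9.333333
returned   7.250000
add column ship_days_x3 = t['ship_days'] * 3:
          ship_days  ship_days_x3
status                           
paid       3.500000         10.50
pending    9.333333         28.00
returned   7.250000         21.75
filter rows where ship_days > 7:
          ship_days  ship_days_x3
status                           
pending    9.333333         28.00
returned   7.250000         21.75

28.0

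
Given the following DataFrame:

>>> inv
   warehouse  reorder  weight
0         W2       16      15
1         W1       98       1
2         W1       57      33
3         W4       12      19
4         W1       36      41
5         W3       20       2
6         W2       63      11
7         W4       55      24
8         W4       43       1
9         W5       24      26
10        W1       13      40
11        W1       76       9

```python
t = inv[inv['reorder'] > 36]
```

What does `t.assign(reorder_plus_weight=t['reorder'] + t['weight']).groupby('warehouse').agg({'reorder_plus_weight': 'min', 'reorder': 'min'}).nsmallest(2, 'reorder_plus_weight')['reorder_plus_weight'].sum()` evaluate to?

filter rows where reorder > 36:
   warehouse  reorder  weight
1         W1       98       1
2         W1       57      33
6         W2       63      11
7         W4       55      24
8         W4       43       1
11        W1       76       9
add column reorder_plus_weight = t['reorder'] + t['weight']:
   warehouse  reorder  weight  reorder_plus_weight
1         W1       98       1                   99
2         W1       57      33                   90
6         W2       63      11                   74
7         W4       55      24                   79
8         W4       43       1                   44
11        W1       76       9                   85
group by warehouse: min(reorder_plus_weight), min(reorder):
           reorder_plus_weight  reorder
warehouse                              
W1                          85       57
W2                          74       63
W4                          44       43
take 2 rows with smallest reorder_plus_weight:
           reorder_plus_weight  reorder
warehouse                              
W4                          44       43
W2                          74       63
Reading off the sum of column 'reorder_plus_weight', we get 118.

118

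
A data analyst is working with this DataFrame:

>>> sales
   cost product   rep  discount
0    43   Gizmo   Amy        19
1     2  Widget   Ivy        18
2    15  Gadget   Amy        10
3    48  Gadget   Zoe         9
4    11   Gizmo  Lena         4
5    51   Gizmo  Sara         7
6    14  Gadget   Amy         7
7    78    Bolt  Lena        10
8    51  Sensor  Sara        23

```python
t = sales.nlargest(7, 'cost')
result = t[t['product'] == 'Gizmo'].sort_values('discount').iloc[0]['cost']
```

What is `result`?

take 7 rows with largest cost:
   cost product   rep  discount
7    78    Bolt  Lena        10
5    51   Gizmo  Sara         7
8    51  Sensor  Sara        23
3    48  Gadget   Zoe         9
0    43   Gizmo   Amy        19
2    15  Gadget   Amy        10
6    14  Gadget   Amy         7
filter rows where product == 'Gizmo':
   cost product   rep  discount
5    51   Gizmo  Sara         7
0    43   Gizmo   Amy        19
sort by discount:
   cost product   rep  discount
5    51   Gizmo  Sara         7
0    43   Gizmo   Amy        19

51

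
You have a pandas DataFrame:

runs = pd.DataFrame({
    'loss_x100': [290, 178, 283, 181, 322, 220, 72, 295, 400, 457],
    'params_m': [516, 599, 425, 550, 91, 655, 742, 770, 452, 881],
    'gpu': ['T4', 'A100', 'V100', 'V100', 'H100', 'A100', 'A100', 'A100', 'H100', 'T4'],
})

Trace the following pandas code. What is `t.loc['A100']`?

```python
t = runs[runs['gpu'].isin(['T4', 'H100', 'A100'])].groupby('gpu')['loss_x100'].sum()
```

765

filter rows where gpu in ['T4', 'H100', 'A100']:
   loss_x100  params_m   gpu
0        290       516    T4
1        178       599  A100
4        322        91  H100
5        220       655  A100
6         72       742  A100
7        295       770  A100
8        400       452  H100
9        457       881    T4
group by gpu, sum of loss_x100:
gpu
A100    765
H100    722
T4      747
Name: loss_x100, dtype: int64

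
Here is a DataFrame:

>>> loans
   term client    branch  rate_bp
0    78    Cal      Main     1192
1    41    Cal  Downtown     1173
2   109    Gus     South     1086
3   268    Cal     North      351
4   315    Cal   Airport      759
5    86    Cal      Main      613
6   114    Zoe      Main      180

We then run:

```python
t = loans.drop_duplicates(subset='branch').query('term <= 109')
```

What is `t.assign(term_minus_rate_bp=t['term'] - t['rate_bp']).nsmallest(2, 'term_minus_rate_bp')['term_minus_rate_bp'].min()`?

-1132

drop duplicate branch (keep=first):
   term client    branch  rate_bp
0    78    Cal      Main     1192
1    41    Cal  Downtown     1173
2   109    Gus     South     1086
3   268    Cal     North      351
4   315    Cal   Airport      759
filter rows where term <= 109:
   term client    branch  rate_bp
0    78    Cal      Main     1192
1    41    Cal  Downtown     1173
2   109    Gus     South     1086
add column term_minus_rate_bp = t['term'] - t['rate_bp']:
   term client    branch  rate_bp  term_minus_rate_bp
0    78    Cal      Main     1192               -1114
1    41    Cal  Downtown     1173               -1132
2   109    Gus     South     1086                -977
take 2 rows with smallest term_minus_rate_bp:
   term client    branch  rate_bp  term_minus_rate_bp
1    41    Cal  Downtown     1173               -1132
0    78    Cal      Main     1192               -1114
Taking the min of column 'term_minus_rate_bp' gives -1132.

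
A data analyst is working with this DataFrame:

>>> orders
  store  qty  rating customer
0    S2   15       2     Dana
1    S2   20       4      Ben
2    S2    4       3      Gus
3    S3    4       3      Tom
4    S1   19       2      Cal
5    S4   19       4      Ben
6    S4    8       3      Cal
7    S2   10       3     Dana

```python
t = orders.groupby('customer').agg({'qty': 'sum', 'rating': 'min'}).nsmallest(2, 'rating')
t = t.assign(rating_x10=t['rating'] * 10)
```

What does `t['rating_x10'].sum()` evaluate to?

group by customer: sum(qty), min(rating):
          qty  rating
customer             
Ben        39       4
Cal        27       2
Dana       25       2
Gus         4       3
Tom         4       3
take 2 rows with smallest rating:
          qty  rating
customer             
Cal        27       2
Dana       25       2
add column rating_x10 = t['rating'] * 10:
          qty  rating  rating_x10
customer                         
Cal        27       2          20
Dana       25       2          20
Finally, sum of column 'rating_x10' = 40.

40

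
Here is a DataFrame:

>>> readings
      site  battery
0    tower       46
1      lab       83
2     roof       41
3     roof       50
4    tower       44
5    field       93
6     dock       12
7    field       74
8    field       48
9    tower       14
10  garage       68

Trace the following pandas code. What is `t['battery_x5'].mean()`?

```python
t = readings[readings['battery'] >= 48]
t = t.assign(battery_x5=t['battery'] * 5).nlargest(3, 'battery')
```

filter rows where battery >= 48:
      site  battery
1      lab       83
3     roof       50
5    field       93
7    field       74
8    field       48
10  garage       68
add column battery_x5 = t['battery'] * 5:
      site  battery  battery_x5
1      lab       83         415
3     roof       50         250
5    field       93         465
7    field       74         370
8    field       48         240
10  garage       68         340
take 3 rows with largest battery:
    site  battery  battery_x5
5  field       93         465
1    lab       83         415
7  field       74         370
So mean() = 416.666666667.

416.666666667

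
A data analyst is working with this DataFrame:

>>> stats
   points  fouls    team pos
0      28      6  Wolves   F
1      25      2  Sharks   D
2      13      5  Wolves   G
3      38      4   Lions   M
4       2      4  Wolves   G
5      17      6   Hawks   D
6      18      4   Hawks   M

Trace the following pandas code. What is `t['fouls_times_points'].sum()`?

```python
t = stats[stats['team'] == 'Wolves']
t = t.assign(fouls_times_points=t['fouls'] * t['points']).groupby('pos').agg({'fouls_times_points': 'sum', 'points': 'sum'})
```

filter rows where team == 'Wolves':
   points  fouls    team pos
0      28      6  Wolves   F
2      13      5  Wolves   G
4       2      4  Wolves   G
add column fouls_times_points = t['fouls'] * t['points']:
   points  fouls    team pos  fouls_times_points
0      28      6  Wolves   F                 168
2      13      5  Wolves   G                  65
4       2      4  Wolves   G                   8
group by pos: sum(fouls_times_points), sum(points):
     fouls_times_points  points
pos                            
F                   168      28
G                    73      15
Taking the sum of column 'fouls_times_points' gives 241.

241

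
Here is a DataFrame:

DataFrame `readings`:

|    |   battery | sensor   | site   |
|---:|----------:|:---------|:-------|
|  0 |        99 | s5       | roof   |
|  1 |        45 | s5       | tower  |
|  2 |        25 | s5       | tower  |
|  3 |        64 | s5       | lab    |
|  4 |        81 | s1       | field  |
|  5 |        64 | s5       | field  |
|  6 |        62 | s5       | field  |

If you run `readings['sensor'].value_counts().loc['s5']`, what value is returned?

6

value_counts of sensor:
sensor
s5    6
s1    1
Name: count, dtype: int64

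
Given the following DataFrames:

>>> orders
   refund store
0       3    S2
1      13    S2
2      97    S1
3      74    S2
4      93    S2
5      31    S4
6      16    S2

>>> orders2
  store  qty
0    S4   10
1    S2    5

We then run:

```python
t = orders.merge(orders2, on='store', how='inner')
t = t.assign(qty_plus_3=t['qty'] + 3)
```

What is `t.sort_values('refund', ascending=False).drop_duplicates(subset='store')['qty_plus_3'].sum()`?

merge on 'store' (how='inner') → 6 rows:
   refund store  qty
0       3    S2    5
1      13    S2    5
2      74    S2    5
3      93    S2    5
4      31    S4   10
5      16    S2    5
add column qty_plus_3 = t['qty'] + 3:
   refund store  qty  qty_plus_3
0       3    S2    5           8
1      13    S2    5           8
2      74    S2    5           8
3      93    S2    5           8
4      31    S4   10          13
5      16    S2    5           8
sort by refund descending:
   refund store  qty  qty_plus_3
3      93    S2    5           8
2      74    S2    5           8
4      31    S4   10          13
5      16    S2    5           8
1      13    S2    5           8
0       3    S2    5           8
drop duplicate store (keep=first):
   refund store  qty  qty_plus_3
3      93    S2    5           8
4      31    S4   10          13
Reading off the sum of column 'qty_plus_3', we get 21.

21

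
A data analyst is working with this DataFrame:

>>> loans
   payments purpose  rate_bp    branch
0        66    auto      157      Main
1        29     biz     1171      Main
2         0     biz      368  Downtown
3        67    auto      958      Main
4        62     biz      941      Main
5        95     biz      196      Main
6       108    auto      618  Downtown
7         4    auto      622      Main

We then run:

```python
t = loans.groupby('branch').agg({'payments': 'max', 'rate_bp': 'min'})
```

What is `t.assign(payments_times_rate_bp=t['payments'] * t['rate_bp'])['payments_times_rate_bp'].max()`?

group by branch: max(payments), min(rate_bp):
          payments  rate_bp
branch                     
Downtown       108      368
Main            95      157
add column payments_times_rate_bp = t['payments'] * t['rate_bp']:
          payments  rate_bp  payments_times_rate_bp
branch                                             
Downtown       108      368                   39744
Main            95      157                   14915
Hence 39744.

39744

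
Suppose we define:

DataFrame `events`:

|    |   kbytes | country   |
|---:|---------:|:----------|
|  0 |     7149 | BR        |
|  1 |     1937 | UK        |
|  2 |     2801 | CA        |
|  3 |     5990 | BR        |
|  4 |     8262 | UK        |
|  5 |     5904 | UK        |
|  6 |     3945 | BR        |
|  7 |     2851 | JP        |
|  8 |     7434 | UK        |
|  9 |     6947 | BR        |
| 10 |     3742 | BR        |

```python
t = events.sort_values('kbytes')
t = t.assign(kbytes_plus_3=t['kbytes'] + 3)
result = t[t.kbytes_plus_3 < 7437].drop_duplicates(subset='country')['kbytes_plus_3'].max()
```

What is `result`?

sort by kbytes:
    kbytes country
1     1937      UK
2     2801      CA
7     2851      JP
10    3742      BR
6     3945      BR
5     5904      UK
3     5990      BR
9     6947      BR
0     7149      BR
8     7434      UK
4     8262      UK
add column kbytes_plus_3 = t['kbytes'] + 3:
    kbytes country  kbytes_plus_3
1     1937      UK           1940
2     2801      CA           2804
7     2851      JP           2854
10    3742      BR           3745
6     3945      BR           3948
5     5904      UK           5907
3     5990      BR           5993
9     6947      BR           6950
0     7149      BR           7152
8     7434      UK           7437
4     8262      UK           8265
filter rows where kbytes_plus_3 < 7437:
    kbytes country  kbytes_plus_3
1     1937      UK           1940
2     2801      CA           2804
7     2851      JP           2854
10    3742      BR           3745
6     3945      BR           3948
5     5904      UK           5907
3     5990      BR           5993
9     6947      BR           6950
0     7149      BR           7152
drop duplicate country (keep=first):
    kbytes country  kbytes_plus_3
1     1937      UK           1940
2     2801      CA           2804
7     2851      JP           2854
10    3742      BR           3745
Hence 3745.

3745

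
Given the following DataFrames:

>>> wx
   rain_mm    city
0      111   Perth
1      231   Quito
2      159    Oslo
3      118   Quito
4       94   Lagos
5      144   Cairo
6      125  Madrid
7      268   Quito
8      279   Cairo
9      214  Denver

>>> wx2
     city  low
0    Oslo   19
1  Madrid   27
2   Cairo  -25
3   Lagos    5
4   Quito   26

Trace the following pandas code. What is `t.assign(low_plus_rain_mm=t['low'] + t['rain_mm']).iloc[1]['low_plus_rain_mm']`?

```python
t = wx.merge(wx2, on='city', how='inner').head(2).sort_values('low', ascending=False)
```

178

merge on 'city' (how='inner') → 8 rows:
   rain_mm    city  low
0      231   Quito   26
1      159    Oslo   19
2      118   Quito   26
3       94   Lagos    5
4      144   Cairo  -25
5      125  Madrid   27
6      268   Quito   26
7      279   Cairo  -25
take first 2 rows:
   rain_mm   city  low
0      231  Quito   26
1      159   Oslo   19
sort by low descending:
   rain_mm   city  low
0      231  Quito   26
1      159   Oslo   19
add column low_plus_rain_mm = t['low'] + t['rain_mm']:
   rain_mm   city  low  low_plus_rain_mm
0      231  Quito   26               257
1      159   Oslo   19               178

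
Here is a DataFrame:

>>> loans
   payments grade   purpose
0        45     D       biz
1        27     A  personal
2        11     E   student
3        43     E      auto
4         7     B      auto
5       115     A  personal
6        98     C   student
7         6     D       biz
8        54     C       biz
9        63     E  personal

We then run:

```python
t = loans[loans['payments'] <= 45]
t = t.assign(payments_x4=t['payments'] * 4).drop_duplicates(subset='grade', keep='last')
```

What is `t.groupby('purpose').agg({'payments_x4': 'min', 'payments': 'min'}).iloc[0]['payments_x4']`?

filter rows where payments <= 45:
   payments grade   purpose
0        45     D       biz
1        27     A  personal
2        11     E   student
3        43     E      auto
4         7     B      auto
7         6     D       biz
add column payments_x4 = t['payments'] * 4:
   payments grade   purpose  payments_x4
0        45     D       biz          180
1        27     A  personal          108
2        11     E   student           44
3        43     E      auto          172
4         7     B      auto           28
7         6     D       biz           24
drop duplicate grade (keep=last):
   payments grade   purpose  payments_x4
1        27     A  personal          108
3        43     E      auto          172
4         7     B      auto           28
7         6     D       biz           24
group by purpose: min(payments_x4), min(payments):
          payments_x4  payments
purpose                        
auto               28         7
biz                24         6
personal          108        27
Finally, value at position 0, column 'payments_x4' = 28.

28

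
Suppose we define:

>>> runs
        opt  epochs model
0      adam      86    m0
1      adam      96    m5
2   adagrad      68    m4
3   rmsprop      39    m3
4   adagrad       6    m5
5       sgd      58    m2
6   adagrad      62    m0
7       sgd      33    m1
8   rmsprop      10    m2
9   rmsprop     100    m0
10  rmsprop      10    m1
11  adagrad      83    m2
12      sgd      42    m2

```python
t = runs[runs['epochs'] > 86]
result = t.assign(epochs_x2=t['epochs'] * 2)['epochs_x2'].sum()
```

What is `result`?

filter rows where epochs > 86:
       opt  epochs model
1     adam      96    m5
9  rmsprop     100    m0
add column epochs_x2 = t['epochs'] * 2:
       opt  epochs model  epochs_x2
1     adam      96    m5        192
9  rmsprop     100    m0        200

392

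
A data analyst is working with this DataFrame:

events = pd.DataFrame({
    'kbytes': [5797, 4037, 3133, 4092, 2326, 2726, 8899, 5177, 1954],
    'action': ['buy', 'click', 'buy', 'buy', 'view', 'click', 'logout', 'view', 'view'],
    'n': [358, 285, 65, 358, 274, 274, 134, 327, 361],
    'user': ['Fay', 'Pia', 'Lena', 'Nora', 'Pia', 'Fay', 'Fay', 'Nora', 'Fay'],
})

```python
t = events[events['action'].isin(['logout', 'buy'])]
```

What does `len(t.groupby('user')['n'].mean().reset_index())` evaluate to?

3

filter rows where action in ['logout', 'buy']:
   kbytes  action    n  user
0    5797     buy  358   Fay
2    3133     buy   65  Lena
3    4092     buy  358  Nora
6    8899  logout  134   Fay
group by user, mean of n:
user
Fay     246.0
Lena     65.0
Nora    358.0
Name: n, dtype: float64
reset_index():
   user      n
0   Fay  246.0
1  Lena   65.0
2  Nora  358.0
number of rows → 3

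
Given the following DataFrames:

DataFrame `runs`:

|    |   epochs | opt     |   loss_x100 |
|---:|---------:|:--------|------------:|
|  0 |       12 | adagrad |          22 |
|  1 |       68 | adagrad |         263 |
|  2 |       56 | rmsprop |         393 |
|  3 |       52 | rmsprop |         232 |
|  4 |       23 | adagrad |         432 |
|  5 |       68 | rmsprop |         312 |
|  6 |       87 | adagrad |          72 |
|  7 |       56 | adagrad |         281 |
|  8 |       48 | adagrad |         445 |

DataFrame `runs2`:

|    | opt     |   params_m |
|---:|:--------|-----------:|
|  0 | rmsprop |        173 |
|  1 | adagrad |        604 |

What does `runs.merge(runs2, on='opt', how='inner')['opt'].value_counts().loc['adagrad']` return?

6

merge on 'opt' (how='inner') → 9 rows:
   epochs      opt  loss_x100  params_m
0      12  adagrad         22       604
1      68  adagrad        263       604
2      56  rmsprop        393       173
3      52  rmsprop        232       173
4      23  adagrad        432       604
5      68  rmsprop        312       173
6      87  adagrad         72       604
7      56  adagrad        281       604
8      48  adagrad        445       604
value_counts of opt:
opt
adagrad    6
rmsprop    3
Name: count, dtype: int64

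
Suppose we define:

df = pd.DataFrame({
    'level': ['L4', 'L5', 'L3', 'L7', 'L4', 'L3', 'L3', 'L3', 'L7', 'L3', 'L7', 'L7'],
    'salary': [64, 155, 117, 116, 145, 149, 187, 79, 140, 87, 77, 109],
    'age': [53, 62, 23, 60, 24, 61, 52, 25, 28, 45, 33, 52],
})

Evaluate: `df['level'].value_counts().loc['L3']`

value_counts of level:
level
L3    5
L7    4
L4    2
L5    1
Name: count, dtype: int64
Taking the value at index 'L3' gives 5.

5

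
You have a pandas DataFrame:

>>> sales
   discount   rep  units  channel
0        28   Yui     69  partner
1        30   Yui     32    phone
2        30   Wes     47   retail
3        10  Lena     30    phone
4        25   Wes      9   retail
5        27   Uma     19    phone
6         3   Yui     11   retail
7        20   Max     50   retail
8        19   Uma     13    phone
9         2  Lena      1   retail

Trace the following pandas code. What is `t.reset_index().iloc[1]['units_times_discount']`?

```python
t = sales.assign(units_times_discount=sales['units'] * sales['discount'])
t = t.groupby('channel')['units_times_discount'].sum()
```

add column units_times_discount = sales['units'] * sales['discount']:
   discount   rep  units  channel  units_times_discount
0        28   Yui     69  partner                  1932
1        30   Yui     32    phone                   960
2        30   Wes     47   retail                  1410
3        10  Lena     30    phone                   300
4        25   Wes      9   retail                   225
5        27   Uma     19    phone                   513
6         3   Yui     11   retail                    33
7        20   Max     50   retail                  1000
8        19   Uma     13    phone                   247
9         2  Lena      1   retail                     2
group by channel, sum of units_times_discount:
channel
partner    1932
phone      2020
retail     2670
Name: units_times_discount, dtype: int64
reset_index():
   channel  units_times_discount
0  partner                  1932
1    phone                  2020
2   retail                  2670
Then the value at position 1, column 'units_times_discount': 2020

2020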